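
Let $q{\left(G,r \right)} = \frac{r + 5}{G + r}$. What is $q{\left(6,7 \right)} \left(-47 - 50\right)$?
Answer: $- \frac{1164}{13} \approx -89.538$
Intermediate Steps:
$q{\left(G,r \right)} = \frac{5 + r}{G + r}$
$q{\left(6,7 \right)} \left(-47 - 50\right) = \frac{5 + 7}{6 + 7} \left(-47 - 50\right) = \frac{1}{13} \cdot 12 \left(-97\right) = \frac{12}{13} \left(-97\right) = - \frac{1164}{13}$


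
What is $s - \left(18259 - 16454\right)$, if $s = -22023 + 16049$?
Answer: $-7779$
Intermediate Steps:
$s = -5974$
$s - \left(18259 - 16454\right) = -5974 - \left(18259 - 16454\right) = -5974 - 1805 = -7779$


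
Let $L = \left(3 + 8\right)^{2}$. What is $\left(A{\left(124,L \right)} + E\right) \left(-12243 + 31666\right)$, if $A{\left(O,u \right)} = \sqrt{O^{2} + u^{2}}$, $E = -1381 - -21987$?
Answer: $400230338 + 19423 \sqrt{30017} \approx 4.036 \cdot 10^{8}$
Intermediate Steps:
$E = 20606$ ($E = -1381 + 21987 = 20606$)
$L = 121$ ($L = 11^{2} = 121$)
$\left(A{\left(124,L \right)} + E\right) \left(-12243 + 31666\right) = \left(\sqrt{124^{2} + 121^{2}} + 20606\right) \left(-12243 + 31666\right) = \left(\sqrt{15376 + 14641} + 20606\right) 19423 = \left(\sqrt{30017} + 20606\right) 19423 = \left(20606 + \sqrt{30017}\right) 19423 = 400230338 + 19423 \sqrt{30017}$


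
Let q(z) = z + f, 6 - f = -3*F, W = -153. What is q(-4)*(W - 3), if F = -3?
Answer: 1092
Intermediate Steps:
f = -3 (f = 6 - (-3)*(-3) = 6 - 1*9 = 6 - 9 = -3)
q(z) = -3 + z (q(z) = z - 3 = -3 + z)
q(-4)*(W - 3) = (-3 - 4)*(-153 - 3) = -7*(-156) = 1092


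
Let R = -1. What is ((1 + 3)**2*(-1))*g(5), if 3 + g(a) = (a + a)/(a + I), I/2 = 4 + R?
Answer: 368/11 ≈ 33.455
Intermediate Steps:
I = 6 (I = 2*(4 - 1) = 2*3 = 6)
g(a) = -3 + 2*a/(6 + a) (g(a) = -3 + (a + a)/(a + 6) = -3 + (2*a)/(6 + a) = -3 + 2*a/(6 + a))
((1 + 3)**2*(-1))*g(5) = ((1 + 3)**2*(-1))*((-18 - 1*5)/(6 + 5)) = (4**2*(-1))*((-18 - 5)/11) = (16*(-1))*((1/11)*(-23)) = -16*(-23/11) = 368/11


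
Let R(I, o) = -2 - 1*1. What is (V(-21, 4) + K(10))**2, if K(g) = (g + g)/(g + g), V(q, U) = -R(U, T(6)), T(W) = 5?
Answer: 16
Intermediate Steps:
R(I, o) = -3 (R(I, o) = -2 - 1 = -3)
V(q, U) = 3 (V(q, U) = -1*(-3) = 3)
K(g) = 1 (K(g) = (2*g)/((2*g)) = (2*g)*(1/(2*g)) = 1)
(V(-21, 4) + K(10))**2 = (3 + 1)**2 = 4**2 = 16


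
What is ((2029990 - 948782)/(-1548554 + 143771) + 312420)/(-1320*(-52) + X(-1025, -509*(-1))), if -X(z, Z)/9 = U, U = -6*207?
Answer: 219440611826/56063484747 ≈ 3.9141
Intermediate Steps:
U = -1242
X(z, Z) = 11178 (X(z, Z) = -9*(-1242) = 11178)
((2029990 - 948782)/(-1548554 + 143771) + 312420)/(-1320*(-52) + X(-1025, -509*(-1))) = ((2029990 - 948782)/(-1548554 + 143771) + 312420)/(-1320*(-52) + 11178) = (1081208/(-1404783) + 312420)/(68640 + 11178) = (1081208*(-1/1404783) + 312420)/79818 = (-1081208/1404783 + 312420)*(1/79818) = (438881223652/1404783)*(1/79818) = 219440611826/56063484747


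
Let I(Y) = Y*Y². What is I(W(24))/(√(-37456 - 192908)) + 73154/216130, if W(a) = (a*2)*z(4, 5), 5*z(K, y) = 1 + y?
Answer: 36577/108065 - 442368*I*√79/9875 ≈ 0.33847 - 398.16*I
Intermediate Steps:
z(K, y) = ⅕ + y/5 (z(K, y) = (1 + y)/5 = ⅕ + y/5)
W(a) = 12*a/5 (W(a) = (a*2)*(⅕ + (⅕)*5) = (2*a)*(⅕ + 1) = (2*a)*(6/5) = 12*a/5)
I(Y) = Y³
I(W(24))/(√(-37456 - 192908)) + 73154/216130 = ((12/5)*24)³/(√(-37456 - 192908)) + 73154/216130 = (288/5)³/(√(-230364)) + 73154*(1/216130) = 23887872/(125*((54*I*√79))) + 36577/108065 = 23887872*(-I*√79/4266)/125 + 36577/108065 = -442368*I*√79/9875 + 36577/108065 = 36577/108065 - 442368*I*√79/9875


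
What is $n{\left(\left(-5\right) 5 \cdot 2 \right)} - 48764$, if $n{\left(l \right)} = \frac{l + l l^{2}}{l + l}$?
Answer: $- \frac{95027}{2} \approx -47514.0$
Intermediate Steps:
$n{\left(l \right)} = \frac{l + l^{3}}{2 l}$
$n{\left(\left(-5\right) 5 \cdot 2 \right)} - 48764 = \left(\frac{1}{2} + \frac{\left(\left(-5\right) 5 \cdot 2\right)^{2}}{2}\right) - 48764 = \left(\frac{1}{2} + \frac{\left(\left(-25\right) 2\right)^{2}}{2}\right) - 48764 = \left(\frac{1}{2} + \frac{\left(-50\right)^{2}}{2}\right) - 48764 = \left(\frac{1}{2} + \frac{1}{2} \cdot 2500\right) - 48764 = \left(\frac{1}{2} + 1250\right) - 48764 = \frac{2501}{2} - 48764 = - \frac{95027}{2}$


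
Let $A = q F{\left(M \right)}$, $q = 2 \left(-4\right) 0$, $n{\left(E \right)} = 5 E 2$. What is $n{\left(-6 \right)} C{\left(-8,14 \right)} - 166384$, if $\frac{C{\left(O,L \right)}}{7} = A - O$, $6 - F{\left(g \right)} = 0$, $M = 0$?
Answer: $-169744$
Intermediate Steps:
$n{\left(E \right)} = 10 E$
$F{\left(g \right)} = 6$ ($F{\left(g \right)} = 6 - 0 = 6 + 0 = 6$)
$q = 0$ ($q = \left(-8\right) 0 = 0$)
$A = 0$ ($A = 0 \cdot 6 = 0$)
$C{\left(O,L \right)} = - 7 O$ ($C{\left(O,L \right)} = 7 \left(0 - O\right) = 7 \left(- O\right) = - 7 O$)
$n{\left(-6 \right)} C{\left(-8,14 \right)} - 166384 = 10 \left(-6\right) \left(\left(-7\right) \left(-8\right)\right) - 166384 = \left(-60\right) 56 - 166384 = -3360 - 166384 = -169744$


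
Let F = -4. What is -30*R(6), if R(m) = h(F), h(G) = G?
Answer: 120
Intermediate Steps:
R(m) = -4
-30*R(6) = -30*(-4) = 120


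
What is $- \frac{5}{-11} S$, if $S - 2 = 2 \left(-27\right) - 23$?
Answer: $- \frac{375}{11} \approx -34.091$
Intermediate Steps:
$S = -75$ ($S = 2 + \left(2 \left(-27\right) - 23\right) = 2 - 77 = -75$)
$- \frac{5}{-11} S = - \frac{5}{-11} \left(-75\right) = \left(-5\right) \left(- \frac{1}{11}\right) \left(-75\right) = \frac{5}{11} \left(-75\right) = - \frac{375}{11}$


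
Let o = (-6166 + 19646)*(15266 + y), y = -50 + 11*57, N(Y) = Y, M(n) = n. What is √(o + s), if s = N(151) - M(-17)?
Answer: 12*√1483082 ≈ 14614.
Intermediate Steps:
s = 168 (s = 151 - 1*(-17) = 151 + 17 = 168)
y = 577 (y = -50 + 627 = 577)
o = 213563640 (o = (-6166 + 19646)*(15266 + 577) = 13480*15843 = 213563640)
√(o + s) = √(213563640 + 168) = √213563808 = 12*√1483082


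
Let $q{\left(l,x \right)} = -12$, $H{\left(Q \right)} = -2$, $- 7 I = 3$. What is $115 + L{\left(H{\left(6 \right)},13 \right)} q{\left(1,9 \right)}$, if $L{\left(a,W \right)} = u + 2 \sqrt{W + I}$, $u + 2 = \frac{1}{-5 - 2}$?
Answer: $\frac{985}{7} - \frac{48 \sqrt{154}}{7} \approx 55.619$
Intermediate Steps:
$I = - \frac{3}{7}$ ($I = \left(- \frac{1}{7}\right) 3 = - \frac{3}{7} \approx -0.42857$)
$u = - \frac{15}{7}$ ($u = -2 + \frac{1}{-5 - 2} = -2 + \frac{1}{-7} = -2 - \frac{1}{7} = - \frac{15}{7} \approx -2.1429$)
$L{\left(a,W \right)} = - \frac{15}{7} + 2 \sqrt{- \frac{3}{7} + W}$ ($L{\left(a,W \right)} = - \frac{15}{7} + 2 \sqrt{W - \frac{3}{7}} = - \frac{15}{7} + 2 \sqrt{- \frac{3}{7} + W}$)
$115 + L{\left(H{\left(6 \right)},13 \right)} q{\left(1,9 \right)} = 115 + \left(- \frac{15}{7} + \frac{2 \sqrt{-21 + 49 \cdot 13}}{7}\right) \left(-12\right) = 115 + \left(- \frac{15}{7} + \frac{2 \sqrt{-21 + 637}}{7}\right) \left(-12\right) = 115 + \left(- \frac{15}{7} + \frac{2 \sqrt{616}}{7}\right) \left(-12\right) = 115 + \left(- \frac{15}{7} + \frac{2 \cdot 2 \sqrt{154}}{7}\right) \left(-12\right) = 115 + \left(- \frac{15}{7} + \frac{4 \sqrt{154}}{7}\right) \left(-12\right) = 115 + \left(\frac{180}{7} - \frac{48 \sqrt{154}}{7}\right) = \frac{985}{7} - \frac{48 \sqrt{154}}{7}$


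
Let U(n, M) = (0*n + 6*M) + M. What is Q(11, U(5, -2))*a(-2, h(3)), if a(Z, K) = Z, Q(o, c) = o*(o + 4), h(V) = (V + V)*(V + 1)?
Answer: -330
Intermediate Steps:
h(V) = 2*V*(1 + V) (h(V) = (2*V)*(1 + V) = 2*V*(1 + V))
U(n, M) = 7*M (U(n, M) = (0 + 6*M) + M = 6*M + M = 7*M)
Q(o, c) = o*(4 + o)
Q(11, U(5, -2))*a(-2, h(3)) = (11*(4 + 11))*(-2) = (11*15)*(-2) = 165*(-2) = -330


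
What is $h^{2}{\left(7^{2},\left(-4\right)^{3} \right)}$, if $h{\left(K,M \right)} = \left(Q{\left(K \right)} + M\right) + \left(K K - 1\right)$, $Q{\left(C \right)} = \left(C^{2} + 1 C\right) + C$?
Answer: $23377225$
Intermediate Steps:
$Q{\left(C \right)} = C^{2} + 2 C$ ($Q{\left(C \right)} = \left(C^{2} + C\right) + C = \left(C + C^{2}\right) + C = C^{2} + 2 C$)
$h{\left(K,M \right)} = -1 + M + K^{2} + K \left(2 + K\right)$ ($h{\left(K,M \right)} = \left(K \left(2 + K\right) + M\right) + \left(K K - 1\right) = \left(M + K \left(2 + K\right)\right) + \left(K^{2} - 1\right) = \left(M + K \left(2 + K\right)\right) + \left(-1 + K^{2}\right) = -1 + M + K^{2} + K \left(2 + K\right)$)
$h^{2}{\left(7^{2},\left(-4\right)^{3} \right)} = \left(-1 + \left(-4\right)^{3} + \left(7^{2}\right)^{2} + 7^{2} \left(2 + 7^{2}\right)\right)^{2} = \left(-1 - 64 + 49^{2} + 49 \left(2 + 49\right)\right)^{2} = \left(-1 - 64 + 2401 + 49 \cdot 51\right)^{2} = \left(-1 - 64 + 2401 + 2499\right)^{2} = 4835^{2} = 23377225$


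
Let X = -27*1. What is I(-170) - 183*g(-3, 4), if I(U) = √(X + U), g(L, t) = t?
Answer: -732 + I*√197 ≈ -732.0 + 14.036*I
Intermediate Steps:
X = -27
I(U) = √(-27 + U)
I(-170) - 183*g(-3, 4) = √(-27 - 170) - 183*4 = √(-197) - 1*732 = I*√197 - 732 = -732 + I*√197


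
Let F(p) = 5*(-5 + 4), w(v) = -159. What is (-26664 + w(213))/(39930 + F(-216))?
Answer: -26823/39925 ≈ -0.67183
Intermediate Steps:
F(p) = -5 (F(p) = 5*(-1) = -5)
(-26664 + w(213))/(39930 + F(-216)) = (-26664 - 159)/(39930 - 5) = -26823/39925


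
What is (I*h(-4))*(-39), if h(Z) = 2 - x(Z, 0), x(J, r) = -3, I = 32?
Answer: -6240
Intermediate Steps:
h(Z) = 5 (h(Z) = 2 - 1*(-3) = 2 + 3 = 5)
(I*h(-4))*(-39) = (32*5)*(-39) = 160*(-39) = -6240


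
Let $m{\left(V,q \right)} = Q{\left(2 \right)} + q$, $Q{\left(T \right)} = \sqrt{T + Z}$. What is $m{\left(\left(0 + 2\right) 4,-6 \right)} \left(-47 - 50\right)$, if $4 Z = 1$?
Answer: $\frac{873}{2} \approx 436.5$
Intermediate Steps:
$Z = \frac{1}{4}$ ($Z = \frac{1}{4} \cdot 1 = \frac{1}{4} \approx 0.25$)
$Q{\left(T \right)} = \sqrt{\frac{1}{4} + T}$ ($Q{\left(T \right)} = \sqrt{T + \frac{1}{4}} = \sqrt{\frac{1}{4} + T}$)
$m{\left(V,q \right)} = \frac{3}{2} + q$ ($m{\left(V,q \right)} = \frac{\sqrt{1 + 4 \cdot 2}}{2} + q = \frac{\sqrt{1 + 8}}{2} + q = \frac{\sqrt{9}}{2} + q = \frac{1}{2} \cdot 3 + q = \frac{3}{2} + q$)
$m{\left(\left(0 + 2\right) 4,-6 \right)} \left(-47 - 50\right) = \left(\frac{3}{2} - 6\right) \left(-47 - 50\right) = \left(- \frac{9}{2}\right) \left(-97\right) = \frac{873}{2}$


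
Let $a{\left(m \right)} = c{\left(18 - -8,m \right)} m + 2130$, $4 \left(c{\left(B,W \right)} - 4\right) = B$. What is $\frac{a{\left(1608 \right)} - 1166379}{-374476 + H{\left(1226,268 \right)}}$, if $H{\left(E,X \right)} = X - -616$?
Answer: $\frac{1147365}{373592} \approx 3.0712$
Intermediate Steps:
$c{\left(B,W \right)} = 4 + \frac{B}{4}$
$H{\left(E,X \right)} = 616 + X$ ($H{\left(E,X \right)} = X + 616 = 616 + X$)
$a{\left(m \right)} = 2130 + \frac{21 m}{2}$ ($a{\left(m \right)} = \left(4 + \frac{18 - -8}{4}\right) m + 2130 = \left(4 + \frac{18 + 8}{4}\right) m + 2130 = \left(4 + \frac{1}{4} \cdot 26\right) m + 2130 = \left(4 + \frac{13}{2}\right) m + 2130 = \frac{21 m}{2} + 2130 = 2130 + \frac{21 m}{2}$)
$\frac{a{\left(1608 \right)} - 1166379}{-374476 + H{\left(1226,268 \right)}} = \frac{\left(2130 + \frac{21}{2} \cdot 1608\right) - 1166379}{-374476 + \left(616 + 268\right)} = \frac{\left(2130 + 16884\right) - 1166379}{-374476 + 884} = \frac{19014 - 1166379}{-373592} = \left(-1147365\right) \left(- \frac{1}{373592}\right) = \frac{1147365}{373592}$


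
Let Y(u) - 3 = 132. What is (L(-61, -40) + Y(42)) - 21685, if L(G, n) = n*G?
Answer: -19110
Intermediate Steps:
Y(u) = 135 (Y(u) = 3 + 132 = 135)
L(G, n) = G*n
(L(-61, -40) + Y(42)) - 21685 = (-61*(-40) + 135) - 21685 = (2440 + 135) - 21685 = 2575 - 21685 = -19110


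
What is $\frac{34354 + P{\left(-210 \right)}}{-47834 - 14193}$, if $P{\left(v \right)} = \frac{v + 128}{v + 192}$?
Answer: $- \frac{309227}{558243} \approx -0.55393$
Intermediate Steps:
$P{\left(v \right)} = \frac{128 + v}{192 + v}$
$\frac{34354 + P{\left(-210 \right)}}{-47834 - 14193} = \frac{34354 + \frac{128 - 210}{192 - 210}}{-47834 - 14193} = \frac{34354 + \frac{1}{-18} \left(-82\right)}{-62027} = \left(34354 - - \frac{41}{9}\right) \left(- \frac{1}{62027}\right) = \left(34354 + \frac{41}{9}\right) \left(- \frac{1}{62027}\right) = \frac{309227}{9} \left(- \frac{1}{62027}\right) = - \frac{309227}{558243}$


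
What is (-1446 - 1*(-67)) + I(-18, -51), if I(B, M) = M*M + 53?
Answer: 1275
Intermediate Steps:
I(B, M) = 53 + M² (I(B, M) = M² + 53 = 53 + M²)
(-1446 - 1*(-67)) + I(-18, -51) = (-1446 - 1*(-67)) + (53 + (-51)²) = (-1446 + 67) + (53 + 2601) = -1379 + 2654 = 1275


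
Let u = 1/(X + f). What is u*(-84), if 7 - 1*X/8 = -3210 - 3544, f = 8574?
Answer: -42/31331 ≈ -0.0013405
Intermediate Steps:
X = 54088 (X = 56 - 8*(-3210 - 3544) = 56 - 8*(-6754) = 56 + 54032 = 54088)
u = 1/62662 (u = 1/(54088 + 8574) = 1/62662 ≈ 1.5959e-5)
u*(-84) = (1/62662)*(-84) = -42/31331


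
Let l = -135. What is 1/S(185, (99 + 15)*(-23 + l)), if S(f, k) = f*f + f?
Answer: 1/34410 ≈ 2.9061e-5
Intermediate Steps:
S(f, k) = f + f² (S(f, k) = f² + f = f + f²)
1/S(185, (99 + 15)*(-23 + l)) = 1/(185*(1 + 185)) = 1/(185*186) = 1/34410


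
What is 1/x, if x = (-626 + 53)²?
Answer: 1/328329 ≈ 3.0457e-6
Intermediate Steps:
x = 328329 (x = (-573)² = 328329)
1/x = 1/328329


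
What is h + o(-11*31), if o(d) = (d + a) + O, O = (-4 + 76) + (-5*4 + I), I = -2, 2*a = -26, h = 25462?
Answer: 25158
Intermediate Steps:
a = -13 (a = (½)*(-26) = -13)
O = 50 (O = (-4 + 76) + (-5*4 - 2) = 72 + (-20 - 2) = 72 - 22 = 50)
o(d) = 37 + d (o(d) = (d - 13) + 50 = (-13 + d) + 50 = 37 + d)
h + o(-11*31) = 25462 + (37 - 11*31) = 25462 + (37 - 341) = 25462 - 304 = 25158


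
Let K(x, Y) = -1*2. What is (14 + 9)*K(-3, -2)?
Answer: -46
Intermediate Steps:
K(x, Y) = -2
(14 + 9)*K(-3, -2) = (14 + 9)*(-2) = 23*(-2) = -46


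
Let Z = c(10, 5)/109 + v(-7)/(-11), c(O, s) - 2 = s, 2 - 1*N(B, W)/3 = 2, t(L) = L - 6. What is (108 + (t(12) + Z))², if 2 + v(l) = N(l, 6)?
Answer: 18763794361/1437601 ≈ 13052.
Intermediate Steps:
t(L) = -6 + L
N(B, W) = 0 (N(B, W) = 6 - 3*2 = 6 - 6 = 0)
c(O, s) = 2 + s
v(l) = -2 (v(l) = -2 + 0 = -2)
Z = 295/1199 (Z = (2 + 5)/109 - 2/(-11) = 7*(1/109) - 2*(-1/11) = 7/109 + 2/11 = 295/1199 ≈ 0.24604)
(108 + (t(12) + Z))² = (108 + ((-6 + 12) + 295/1199))² = (108 + (6 + 295/1199))² = (108 + 7489/1199)² = (136981/1199)² = 18763794361/1437601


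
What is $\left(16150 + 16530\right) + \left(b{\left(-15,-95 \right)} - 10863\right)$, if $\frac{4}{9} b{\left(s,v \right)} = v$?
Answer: $\frac{86413}{4} \approx 21603.0$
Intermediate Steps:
$b{\left(s,v \right)} = \frac{9 v}{4}$
$\left(16150 + 16530\right) + \left(b{\left(-15,-95 \right)} - 10863\right) = \left(16150 + 16530\right) + \left(\frac{9}{4} \left(-95\right) - 10863\right) = 32680 - \frac{44307}{4} = \frac{86413}{4}$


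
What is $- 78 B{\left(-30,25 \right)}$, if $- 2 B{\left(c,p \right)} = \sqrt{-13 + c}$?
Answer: $39 i \sqrt{43} \approx 255.74 i$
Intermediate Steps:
$B{\left(c,p \right)} = - \frac{\sqrt{-13 + c}}{2}$
$- 78 B{\left(-30,25 \right)} = - 78 \left(- \frac{\sqrt{-13 - 30}}{2}\right) = - 78 \left(- \frac{\sqrt{-43}}{2}\right) = - 78 \left(- \frac{i \sqrt{43}}{2}\right) = 39 i \sqrt{43}$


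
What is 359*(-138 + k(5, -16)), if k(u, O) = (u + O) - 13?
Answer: -58158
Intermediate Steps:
k(u, O) = -13 + O + u (k(u, O) = (O + u) - 13 = -13 + O + u)
359*(-138 + k(5, -16)) = 359*(-138 + (-13 - 16 + 5)) = 359*(-138 - 24) = 359*(-162) = -58158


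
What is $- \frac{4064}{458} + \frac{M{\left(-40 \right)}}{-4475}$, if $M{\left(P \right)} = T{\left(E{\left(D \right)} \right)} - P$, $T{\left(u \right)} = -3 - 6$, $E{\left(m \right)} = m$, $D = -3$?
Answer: $- \frac{9100299}{1024775} \approx -8.8803$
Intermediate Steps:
$T{\left(u \right)} = -9$ ($T{\left(u \right)} = -3 - 6 = -9$)
$M{\left(P \right)} = -9 - P$
$- \frac{4064}{458} + \frac{M{\left(-40 \right)}}{-4475} = - \frac{4064}{458} + \frac{-9 - -40}{-4475} = \left(-4064\right) \frac{1}{458} + \left(-9 + 40\right) \left(- \frac{1}{4475}\right) = - \frac{2032}{229} + 31 \left(- \frac{1}{4475}\right) = - \frac{2032}{229} - \frac{31}{4475} = - \frac{9100299}{1024775}$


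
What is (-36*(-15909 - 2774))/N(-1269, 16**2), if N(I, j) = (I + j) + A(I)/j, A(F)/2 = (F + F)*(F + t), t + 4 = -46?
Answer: 43045632/1608979 ≈ 26.753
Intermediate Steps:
t = -50 (t = -4 - 46 = -50)
A(F) = 4*F*(-50 + F) (A(F) = 2*((F + F)*(F - 50)) = 2*((2*F)*(-50 + F)) = 2*(2*F*(-50 + F)) = 4*F*(-50 + F))
N(I, j) = I + j + 4*I*(-50 + I)/j (N(I, j) = (I + j) + (4*I*(-50 + I))/j = (I + j) + 4*I*(-50 + I)/j = I + j + 4*I*(-50 + I)/j)
(-36*(-15909 - 2774))/N(-1269, 16**2) = (-36*(-15909 - 2774))/(((16**2*(-1269 + 16**2) + 4*(-1269)*(-50 - 1269))/(16**2))) = (-36*(-18683))/(((256*(-1269 + 256) + 4*(-1269)*(-1319))/256)) = 672588/(((256*(-1013) + 6695244)/256)) = 672588/(((-259328 + 6695244)/256)) = 672588/(((1/256)*6435916)) = 672588/(1608979/64) = 672588*(64/1608979) = 43045632/1608979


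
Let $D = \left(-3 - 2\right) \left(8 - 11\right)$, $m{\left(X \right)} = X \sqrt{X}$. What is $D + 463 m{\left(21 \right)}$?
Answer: $15 + 9723 \sqrt{21} \approx 44571.0$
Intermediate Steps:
$m{\left(X \right)} = X^{\frac{3}{2}}$
$D = 15$ ($D = \left(-3 - 2\right) \left(-3\right) = \left(-5\right) \left(-3\right) = 15$)
$D + 463 m{\left(21 \right)} = 15 + 463 \cdot 21^{\frac{3}{2}} = 15 + 463 \cdot 21 \sqrt{21} = 15 + 9723 \sqrt{21}$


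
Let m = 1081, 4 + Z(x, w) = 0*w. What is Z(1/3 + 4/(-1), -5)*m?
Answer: -4324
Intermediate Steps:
Z(x, w) = -4 (Z(x, w) = -4 + 0*w = -4 + 0 = -4)
Z(1/3 + 4/(-1), -5)*m = -4*1081 = -4324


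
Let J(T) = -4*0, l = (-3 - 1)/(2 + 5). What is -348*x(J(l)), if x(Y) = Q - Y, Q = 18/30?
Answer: -1044/5 ≈ -208.80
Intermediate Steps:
Q = ⅗ (Q = 18*(1/30) = ⅗ ≈ 0.60000)
l = -4/7 ≈ -0.57143
J(T) = 0
x(Y) = ⅗ - Y
-348*x(J(l)) = -348*(⅗ - 1*0) = -348*(⅗ + 0) = -348*⅗ = -1044/5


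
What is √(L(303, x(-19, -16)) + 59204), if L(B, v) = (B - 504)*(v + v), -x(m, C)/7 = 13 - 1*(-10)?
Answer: √123926 ≈ 352.03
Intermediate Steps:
x(m, C) = -161 (x(m, C) = -7*(13 - 1*(-10)) = -7*(13 + 10) = -7*23 = -161)
L(B, v) = 2*v*(-504 + B) (L(B, v) = (-504 + B)*(2*v) = 2*v*(-504 + B))
√(L(303, x(-19, -16)) + 59204) = √(2*(-161)*(-504 + 303) + 59204) = √(2*(-161)*(-201) + 59204) = √(64722 + 59204) = √123926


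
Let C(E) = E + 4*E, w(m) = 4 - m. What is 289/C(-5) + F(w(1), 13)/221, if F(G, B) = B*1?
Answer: -4888/425 ≈ -11.501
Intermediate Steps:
C(E) = 5*E
F(G, B) = B
289/C(-5) + F(w(1), 13)/221 = 289/((5*(-5))) + 13/221 = 289/(-25) + 13*(1/221) = 289*(-1/25) + 1/17 = -289/25 + 1/17 = -4888/425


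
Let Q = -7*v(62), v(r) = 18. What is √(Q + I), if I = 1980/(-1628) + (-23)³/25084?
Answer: I*√27499971599309/464054 ≈ 11.301*I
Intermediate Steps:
Q = -126 (Q = -7*18 = -126)
I = -1578959/928108 (I = 1980*(-1/1628) - 12167*1/25084 = -45/37 - 12167/25084 = -1578959/928108 ≈ -1.7013)
√(Q + I) = √(-126 - 1578959/928108) = √(-118520567/928108) = I*√27499971599309/464054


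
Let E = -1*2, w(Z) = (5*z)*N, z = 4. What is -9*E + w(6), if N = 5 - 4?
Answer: 38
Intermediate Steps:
N = 1
w(Z) = 20 (w(Z) = (5*4)*1 = 20*1 = 20)
E = -2
-9*E + w(6) = -9*(-2) + 20 = 18 + 20 = 38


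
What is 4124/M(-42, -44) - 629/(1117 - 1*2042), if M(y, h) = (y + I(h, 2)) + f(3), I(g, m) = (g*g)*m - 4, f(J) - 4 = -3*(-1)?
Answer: 168261/95825 ≈ 1.7559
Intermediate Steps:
f(J) = 7 (f(J) = 4 - 3*(-1) = 4 + 3 = 7)
I(g, m) = -4 + m*g**2 (I(g, m) = g**2*m - 4 = m*g**2 - 4 = -4 + m*g**2)
M(y, h) = 3 + y + 2*h**2 (M(y, h) = (y + (-4 + 2*h**2)) + 7 = (-4 + y + 2*h**2) + 7 = 3 + y + 2*h**2)
4124/M(-42, -44) - 629/(1117 - 1*2042) = 4124/(3 - 42 + 2*(-44)**2) - 629/(1117 - 1*2042) = 4124/(3 - 42 + 2*1936) - 629/(1117 - 2042) = 4124/(3 - 42 + 3872) - 629/(-925) = 4124/3833 - 629*(-1/925) = 4124*(1/3833) + 17/25 = 4124/3833 + 17/25 = 168261/95825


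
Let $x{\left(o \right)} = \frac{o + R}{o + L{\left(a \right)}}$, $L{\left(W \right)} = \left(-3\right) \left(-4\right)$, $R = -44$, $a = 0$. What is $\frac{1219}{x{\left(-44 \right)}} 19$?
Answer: $\frac{92644}{11} \approx 8422.2$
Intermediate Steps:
$L{\left(W \right)} = 12$
$x{\left(o \right)} = \frac{-44 + o}{12 + o}$ ($x{\left(o \right)} = \frac{o - 44}{o + 12} = \frac{-44 + o}{12 + o}$)
$\frac{1219}{x{\left(-44 \right)}} 19 = \frac{1219}{\frac{1}{12 - 44} \left(-44 - 44\right)} 19 = \frac{1219}{\frac{1}{-32} \left(-88\right)} 19 = \frac{1219}{\left(- \frac{1}{32}\right) \left(-88\right)} 19 = \frac{1219}{\frac{11}{4}} \cdot 19 = 1219 \cdot \frac{4}{11} \cdot 19 = \frac{4876}{11} \cdot 19 = \frac{92644}{11}$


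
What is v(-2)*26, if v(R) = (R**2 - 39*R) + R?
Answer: 2080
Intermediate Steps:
v(R) = R**2 - 38*R
v(-2)*26 = -2*(-38 - 2)*26 = -2*(-40)*26 = 80*26 = 2080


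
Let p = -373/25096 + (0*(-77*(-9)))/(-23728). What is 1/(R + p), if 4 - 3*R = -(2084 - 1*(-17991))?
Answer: 25096/167967155 ≈ 0.00014941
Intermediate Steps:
p = -373/25096 (p = -373*1/25096 + (0*693)*(-1/23728) = -373/25096 + 0*(-1/23728) = -373/25096 + 0 = -373/25096 ≈ -0.014863)
R = 6693 (R = 4/3 - (-1)*(2084 - 1*(-17991))/3 = 4/3 - (-1)*(2084 + 17991)/3 = 4/3 - (-1)*20075/3 = 4/3 - 1/3*(-20075) = 4/3 + 20075/3 = 6693)
1/(R + p) = 1/(6693 - 373/25096) = 1/(167967155/25096) = 25096/167967155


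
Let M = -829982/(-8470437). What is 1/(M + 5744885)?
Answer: 8470437/48661687294727 ≈ 1.7407e-7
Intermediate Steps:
M = 829982/8470437 (M = -829982*(-1/8470437) = 829982/8470437 ≈ 0.097986)
1/(M + 5744885) = 1/(829982/8470437 + 5744885) = 1/(48661687294727/8470437) = 8470437/48661687294727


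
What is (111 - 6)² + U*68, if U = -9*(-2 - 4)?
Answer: 14697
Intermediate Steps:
U = 54 (U = -9*(-6) = 54)
(111 - 6)² + U*68 = (111 - 6)² + 54*68 = 105² + 3672 = 11025 + 3672 = 14697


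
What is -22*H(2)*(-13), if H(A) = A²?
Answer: 1144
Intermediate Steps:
-22*H(2)*(-13) = -22*2²*(-13) = -22*4*(-13) = -88*(-13) = 1144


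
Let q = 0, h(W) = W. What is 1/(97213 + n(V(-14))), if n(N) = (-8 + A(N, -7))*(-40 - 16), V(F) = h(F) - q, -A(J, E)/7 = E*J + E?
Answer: 1/133333 ≈ 7.5000e-6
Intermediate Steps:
A(J, E) = -7*E - 7*E*J (A(J, E) = -7*(E*J + E) = -7*(E + E*J) = -7*E - 7*E*J)
V(F) = F (V(F) = F - 1*0 = F + 0 = F)
n(N) = -2296 - 2744*N (n(N) = (-8 - 7*(-7)*(1 + N))*(-40 - 16) = (-8 + (49 + 49*N))*(-56) = (41 + 49*N)*(-56) = -2296 - 2744*N)
1/(97213 + n(V(-14))) = 1/(97213 + (-2296 - 2744*(-14))) = 1/(97213 + (-2296 + 38416)) = 1/(97213 + 36120) = 1/133333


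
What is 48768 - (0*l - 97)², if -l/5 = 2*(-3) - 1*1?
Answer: 39359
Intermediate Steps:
l = 35 (l = -5*(2*(-3) - 1*1) = -5*(-6 - 1) = -5*(-7) = 35)
48768 - (0*l - 97)² = 48768 - (0*35 - 97)² = 48768 - (0 - 97)² = 48768 - 1*(-97)² = 48768 - 1*9409 = 48768 - 9409 = 39359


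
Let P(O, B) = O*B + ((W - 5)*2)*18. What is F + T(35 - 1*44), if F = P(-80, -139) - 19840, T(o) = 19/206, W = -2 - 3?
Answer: -1870461/206 ≈ -9079.9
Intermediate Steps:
W = -5
T(o) = 19/206 (T(o) = 19*(1/206) = 19/206)
P(O, B) = -360 + B*O (P(O, B) = O*B + ((-5 - 5)*2)*18 = B*O - 10*2*18 = B*O - 20*18 = B*O - 360 = -360 + B*O)
F = -9080 (F = (-360 - 139*(-80)) - 19840 = (-360 + 11120) - 19840 = 10760 - 19840 = -9080)
F + T(35 - 1*44) = -9080 + 19/206 = -1870461/206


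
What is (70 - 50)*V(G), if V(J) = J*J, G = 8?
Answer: 1280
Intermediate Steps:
V(J) = J²
(70 - 50)*V(G) = (70 - 50)*8² = 20*64 = 1280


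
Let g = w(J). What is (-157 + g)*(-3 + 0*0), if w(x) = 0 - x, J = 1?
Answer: 474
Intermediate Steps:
w(x) = -x
g = -1 (g = -1*1 = -1)
(-157 + g)*(-3 + 0*0) = (-157 - 1)*(-3 + 0*0) = -158*(-3 + 0) = -158*(-3) = 474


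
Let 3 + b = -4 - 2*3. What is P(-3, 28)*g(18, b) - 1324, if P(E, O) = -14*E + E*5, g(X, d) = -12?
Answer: -1648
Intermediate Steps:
b = -13 (b = -3 + (-4 - 2*3) = -3 + (-4 - 6) = -3 - 10 = -13)
P(E, O) = -9*E (P(E, O) = -14*E + 5*E = -9*E)
P(-3, 28)*g(18, b) - 1324 = -9*(-3)*(-12) - 1324 = 27*(-12) - 1324 = -324 - 1324 = -1648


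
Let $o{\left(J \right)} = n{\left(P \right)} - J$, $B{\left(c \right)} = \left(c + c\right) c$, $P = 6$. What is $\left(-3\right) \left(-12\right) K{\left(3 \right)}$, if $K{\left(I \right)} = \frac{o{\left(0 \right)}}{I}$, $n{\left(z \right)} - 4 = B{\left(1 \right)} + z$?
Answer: $144$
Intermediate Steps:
$B{\left(c \right)} = 2 c^{2}$ ($B{\left(c \right)} = 2 c c = 2 c^{2}$)
$n{\left(z \right)} = 6 + z$ ($n{\left(z \right)} = 4 + \left(2 \cdot 1^{2} + z\right) = 4 + \left(2 \cdot 1 + z\right) = 4 + \left(2 + z\right) = 6 + z$)
$o{\left(J \right)} = 12 - J$ ($o{\left(J \right)} = \left(6 + 6\right) - J = 12 - J$)
$K{\left(I \right)} = \frac{12}{I}$ ($K{\left(I \right)} = \frac{12 - 0}{I} = \frac{12 + 0}{I} = \frac{12}{I}$)
$\left(-3\right) \left(-12\right) K{\left(3 \right)} = \left(-3\right) \left(-12\right) \frac{12}{3} = 36 \cdot 12 \cdot \frac{1}{3} = 36 \cdot 4 = 144$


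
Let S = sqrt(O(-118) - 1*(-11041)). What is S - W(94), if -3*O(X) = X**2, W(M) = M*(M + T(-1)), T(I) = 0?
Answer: -8836 + sqrt(57597)/3 ≈ -8756.0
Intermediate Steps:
W(M) = M**2 (W(M) = M*(M + 0) = M*M = M**2)
O(X) = -X**2/3
S = sqrt(57597)/3 (S = sqrt(-1/3*(-118)**2 - 1*(-11041)) = sqrt(-1/3*13924 + 11041) = sqrt(-13924/3 + 11041) = sqrt(19199/3) = sqrt(57597)/3 ≈ 79.998)
S - W(94) = sqrt(57597)/3 - 1*94**2 = sqrt(57597)/3 - 1*8836 = sqrt(57597)/3 - 8836 = -8836 + sqrt(57597)/3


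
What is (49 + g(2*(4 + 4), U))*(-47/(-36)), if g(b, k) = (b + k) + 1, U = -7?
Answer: 2773/36 ≈ 77.028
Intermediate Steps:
g(b, k) = 1 + b + k
(49 + g(2*(4 + 4), U))*(-47/(-36)) = (49 + (1 + 2*(4 + 4) - 7))*(-47/(-36)) = (49 + (1 + 2*8 - 7))*(-47*(-1/36)) = (49 + (1 + 16 - 7))*(47/36) = (49 + 10)*(47/36) = 59*(47/36) = 2773/36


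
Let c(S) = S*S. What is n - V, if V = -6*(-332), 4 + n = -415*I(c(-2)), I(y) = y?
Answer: -3656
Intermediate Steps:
c(S) = S²
n = -1664 (n = -4 - 415*(-2)² = -4 - 415*4 = -4 - 1660 = -1664)
V = 1992
n - V = -1664 - 1*1992 = -1664 - 1992 = -3656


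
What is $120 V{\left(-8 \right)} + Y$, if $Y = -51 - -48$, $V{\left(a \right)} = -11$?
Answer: $-1323$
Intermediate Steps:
$Y = -3$ ($Y = -51 + 48 = -3$)
$120 V{\left(-8 \right)} + Y = 120 \left(-11\right) - 3 = -1320 - 3 = -1323$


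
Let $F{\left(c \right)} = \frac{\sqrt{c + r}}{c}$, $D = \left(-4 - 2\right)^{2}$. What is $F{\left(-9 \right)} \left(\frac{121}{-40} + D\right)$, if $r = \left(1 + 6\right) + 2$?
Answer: $0$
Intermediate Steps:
$D = 36$ ($D = \left(-6\right)^{2} = 36$)
$r = 9$ ($r = 7 + 2 = 9$)
$F{\left(c \right)} = \frac{\sqrt{9 + c}}{c}$ ($F{\left(c \right)} = \frac{\sqrt{c + 9}}{c} = \frac{\sqrt{9 + c}}{c}$)
$F{\left(-9 \right)} \left(\frac{121}{-40} + D\right) = \frac{\sqrt{9 - 9}}{-9} \left(\frac{121}{-40} + 36\right) = - \frac{\sqrt{0}}{9} \left(121 \left(- \frac{1}{40}\right) + 36\right) = \left(- \frac{1}{9}\right) 0 \left(- \frac{121}{40} + 36\right) = 0 \cdot \frac{1319}{40} = 0$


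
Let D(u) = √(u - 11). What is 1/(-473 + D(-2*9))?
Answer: -473/223758 - I*√29/223758 ≈ -0.0021139 - 2.4067e-5*I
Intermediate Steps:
D(u) = √(-11 + u)
1/(-473 + D(-2*9)) = 1/(-473 + √(-11 - 2*9)) = 1/(-473 + √(-11 - 18)) = 1/(-473 + √(-29)) = 1/(-473 + I*√29)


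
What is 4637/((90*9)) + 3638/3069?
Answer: 1908637/276210 ≈ 6.9101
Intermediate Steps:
4637/((90*9)) + 3638/3069 = 4637/810 + 3638*(1/3069) = 4637*(1/810) + 3638/3069 = 4637/810 + 3638/3069 = 1908637/276210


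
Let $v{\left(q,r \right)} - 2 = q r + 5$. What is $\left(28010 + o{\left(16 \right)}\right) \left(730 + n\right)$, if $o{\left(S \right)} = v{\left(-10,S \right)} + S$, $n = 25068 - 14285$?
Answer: $320901849$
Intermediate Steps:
$v{\left(q,r \right)} = 7 + q r$ ($v{\left(q,r \right)} = 2 + \left(q r + 5\right) = 2 + \left(5 + q r\right) = 7 + q r$)
$n = 10783$ ($n = 25068 - 14285 = 10783$)
$o{\left(S \right)} = 7 - 9 S$ ($o{\left(S \right)} = \left(7 - 10 S\right) + S = 7 - 9 S$)
$\left(28010 + o{\left(16 \right)}\right) \left(730 + n\right) = \left(28010 + \left(7 - 144\right)\right) \left(730 + 10783\right) = \left(28010 + \left(7 - 144\right)\right) 11513 = \left(28010 - 137\right) 11513 = 27873 \cdot 11513 = 320901849$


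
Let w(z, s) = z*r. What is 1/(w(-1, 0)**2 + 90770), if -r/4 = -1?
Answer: 1/90786 ≈ 1.1015e-5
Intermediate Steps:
r = 4 (r = -4*(-1) = 4)
w(z, s) = 4*z (w(z, s) = z*4 = 4*z)
1/(w(-1, 0)**2 + 90770) = 1/((4*(-1))**2 + 90770) = 1/((-4)**2 + 90770) = 1/(16 + 90770) = 1/90786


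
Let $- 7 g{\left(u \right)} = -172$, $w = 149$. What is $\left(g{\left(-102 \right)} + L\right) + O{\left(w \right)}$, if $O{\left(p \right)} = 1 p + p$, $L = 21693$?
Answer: $\frac{154109}{7} \approx 22016.0$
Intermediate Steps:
$g{\left(u \right)} = \frac{172}{7}$ ($g{\left(u \right)} = \left(- \frac{1}{7}\right) \left(-172\right) = \frac{172}{7}$)
$O{\left(p \right)} = 2 p$ ($O{\left(p \right)} = p + p = 2 p$)
$\left(g{\left(-102 \right)} + L\right) + O{\left(w \right)} = \left(\frac{172}{7} + 21693\right) + 2 \cdot 149 = \frac{152023}{7} + 298 = \frac{154109}{7}$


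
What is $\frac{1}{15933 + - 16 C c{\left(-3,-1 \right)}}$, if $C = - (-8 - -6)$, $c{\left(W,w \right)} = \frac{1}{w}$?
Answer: $\frac{1}{15965} \approx 6.2637 \cdot 10^{-5}$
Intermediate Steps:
$C = 2$ ($C = - (-8 + 6) = \left(-1\right) \left(-2\right) = 2$)
$\frac{1}{15933 + - 16 C c{\left(-3,-1 \right)}} = \frac{1}{15933 + \frac{\left(-16\right) 2}{-1}} = \frac{1}{15933 - -32} = \frac{1}{15933 + 32} = \frac{1}{15965}$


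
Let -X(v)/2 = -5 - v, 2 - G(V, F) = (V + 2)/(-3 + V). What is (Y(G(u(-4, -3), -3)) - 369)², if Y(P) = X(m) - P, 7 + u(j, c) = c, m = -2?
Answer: 22439169/169 ≈ 1.3278e+5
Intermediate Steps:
u(j, c) = -7 + c
G(V, F) = 2 - (2 + V)/(-3 + V) (G(V, F) = 2 - (V + 2)/(-3 + V) = 2 - (2 + V)/(-3 + V))
X(v) = 10 + 2*v (X(v) = -2*(-5 - v) = 10 + 2*v)
Y(P) = 6 - P (Y(P) = (10 + 2*(-2)) - P = (10 - 4) - P = 6 - P)
(Y(G(u(-4, -3), -3)) - 369)² = ((6 - (-8 + (-7 - 3))/(-3 + (-7 - 3))) - 369)² = ((6 - (-8 - 10)/(-3 - 10)) - 369)² = ((6 - (-18)/(-13)) - 369)² = ((6 - (-1)*(-18)/13) - 369)² = ((6 - 1*18/13) - 369)² = ((6 - 18/13) - 369)² = (60/13 - 369)² = (-4737/13)² = 22439169/169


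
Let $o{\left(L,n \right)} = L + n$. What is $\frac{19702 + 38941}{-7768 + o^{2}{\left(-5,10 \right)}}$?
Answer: $- \frac{58643}{7743} \approx -7.5737$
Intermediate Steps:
$\frac{19702 + 38941}{-7768 + o^{2}{\left(-5,10 \right)}} = \frac{19702 + 38941}{-7768 + \left(-5 + 10\right)^{2}} = \frac{58643}{-7768 + 5^{2}} = \frac{58643}{-7768 + 25} = \frac{58643}{-7743} = 58643 \left(- \frac{1}{7743}\right) = - \frac{58643}{7743}$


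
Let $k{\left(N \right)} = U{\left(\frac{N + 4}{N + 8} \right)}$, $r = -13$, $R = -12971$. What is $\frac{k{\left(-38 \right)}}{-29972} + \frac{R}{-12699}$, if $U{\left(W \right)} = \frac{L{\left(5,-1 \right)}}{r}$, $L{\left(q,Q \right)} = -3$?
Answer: $\frac{297290027}{291058092} \approx 1.0214$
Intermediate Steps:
$U{\left(W \right)} = \frac{3}{13}$ ($U{\left(W \right)} = - \frac{3}{-13} = \left(-3\right) \left(- \frac{1}{13}\right) = \frac{3}{13}$)
$k{\left(N \right)} = \frac{3}{13}$
$\frac{k{\left(-38 \right)}}{-29972} + \frac{R}{-12699} = \frac{3}{13 \left(-29972\right)} - \frac{12971}{-12699} = \frac{3}{13} \left(- \frac{1}{29972}\right) - - \frac{763}{747} = - \frac{3}{389636} + \frac{763}{747} = \frac{297290027}{291058092}$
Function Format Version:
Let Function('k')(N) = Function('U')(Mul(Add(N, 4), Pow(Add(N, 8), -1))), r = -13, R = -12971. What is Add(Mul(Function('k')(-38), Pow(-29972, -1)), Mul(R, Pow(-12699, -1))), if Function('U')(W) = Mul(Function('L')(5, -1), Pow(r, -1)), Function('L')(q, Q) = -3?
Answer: Rational(297290027, 291058092) ≈ 1.0214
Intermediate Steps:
Function('U')(W) = Rational(3, 13) (Function('U')(W) = Mul(-3, Pow(-13, -1)) = Mul(-3, Rational(-1, 13)) = Rational(3, 13))
Function('k')(N) = Rational(3, 13)
Add(Mul(Function('k')(-38), Pow(-29972, -1)), Mul(R, Pow(-12699, -1))) = Add(Mul(Rational(3, 13), Pow(-29972, -1)), Mul(-12971, Pow(-12699, -1))) = Add(Mul(Rational(3, 13), Rational(-1, 29972)), Mul(-12971, Rational(-1, 12699))) = Add(Rational(-3, 389636), Rational(763, 747)) = Rational(297290027, 291058092)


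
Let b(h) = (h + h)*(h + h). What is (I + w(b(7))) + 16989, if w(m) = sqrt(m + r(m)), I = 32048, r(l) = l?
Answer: 49037 + 14*sqrt(2) ≈ 49057.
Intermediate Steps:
b(h) = 4*h**2 (b(h) = (2*h)*(2*h) = 4*h**2)
w(m) = sqrt(2)*sqrt(m) (w(m) = sqrt(m + m) = sqrt(2*m) = sqrt(2)*sqrt(m))
(I + w(b(7))) + 16989 = (32048 + sqrt(2)*sqrt(4*7**2)) + 16989 = (32048 + sqrt(2)*sqrt(4*49)) + 16989 = (32048 + sqrt(2)*sqrt(196)) + 16989 = (32048 + sqrt(2)*14) + 16989 = (32048 + 14*sqrt(2)) + 16989 = 49037 + 14*sqrt(2)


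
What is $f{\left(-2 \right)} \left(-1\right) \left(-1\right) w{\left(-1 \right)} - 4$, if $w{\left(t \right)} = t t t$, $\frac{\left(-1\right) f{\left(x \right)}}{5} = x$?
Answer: $-14$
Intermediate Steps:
$f{\left(x \right)} = - 5 x$
$w{\left(t \right)} = t^{3}$ ($w{\left(t \right)} = t^{2} t = t^{3}$)
$f{\left(-2 \right)} \left(-1\right) \left(-1\right) w{\left(-1 \right)} - 4 = \left(-5\right) \left(-2\right) \left(-1\right) \left(-1\right) \left(-1\right)^{3} - 4 = 10 \left(-1\right) \left(-1\right) \left(-1\right) - 4 = \left(-10\right) \left(-1\right) \left(-1\right) - 4 = 10 \left(-1\right) - 4 = -10 - 4 = -14$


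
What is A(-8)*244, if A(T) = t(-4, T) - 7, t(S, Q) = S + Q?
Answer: -4636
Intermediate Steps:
t(S, Q) = Q + S
A(T) = -11 + T (A(T) = (T - 4) - 7 = (-4 + T) - 7 = -11 + T)
A(-8)*244 = (-11 - 8)*244 = -19*244 = -4636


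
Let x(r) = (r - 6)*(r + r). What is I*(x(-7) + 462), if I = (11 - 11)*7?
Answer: 0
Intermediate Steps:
x(r) = 2*r*(-6 + r) (x(r) = (-6 + r)*(2*r) = 2*r*(-6 + r))
I = 0 (I = 0*7 = 0)
I*(x(-7) + 462) = 0*(2*(-7)*(-6 - 7) + 462) = 0*(2*(-7)*(-13) + 462) = 0*(182 + 462) = 0*644 = 0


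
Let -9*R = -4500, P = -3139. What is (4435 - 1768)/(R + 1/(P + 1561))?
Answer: 4208526/788999 ≈ 5.3340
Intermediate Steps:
R = 500 (R = -⅑*(-4500) = 500)
(4435 - 1768)/(R + 1/(P + 1561)) = (4435 - 1768)/(500 + 1/(-3139 + 1561)) = 2667/(500 + 1/(-1578)) = 2667/(500 - 1/1578) = 2667/(788999/1578) = 2667*(1578/788999) = 4208526/788999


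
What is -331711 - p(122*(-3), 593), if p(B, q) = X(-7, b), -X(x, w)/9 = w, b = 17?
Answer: -331558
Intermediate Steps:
X(x, w) = -9*w
p(B, q) = -153 (p(B, q) = -9*17 = -153)
-331711 - p(122*(-3), 593) = -331711 - 1*(-153) = -331711 + 153 = -331558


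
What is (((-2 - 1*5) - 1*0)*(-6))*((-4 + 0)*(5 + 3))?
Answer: -1344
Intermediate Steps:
(((-2 - 1*5) - 1*0)*(-6))*((-4 + 0)*(5 + 3)) = (((-2 - 5) + 0)*(-6))*(-4*8) = ((-7 + 0)*(-6))*(-32) = -7*(-6)*(-32) = 42*(-32) = -1344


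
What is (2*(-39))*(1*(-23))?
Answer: 1794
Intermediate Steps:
(2*(-39))*(1*(-23)) = -78*(-23) = 1794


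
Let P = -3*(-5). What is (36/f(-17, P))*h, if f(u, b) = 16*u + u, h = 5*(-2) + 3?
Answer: 252/289 ≈ 0.87197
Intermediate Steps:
h = -7 (h = -10 + 3 = -7)
P = 15
f(u, b) = 17*u
(36/f(-17, P))*h = (36/((17*(-17))))*(-7) = (36/(-289))*(-7) = (36*(-1/289))*(-7) = -36/289*(-7) = 252/289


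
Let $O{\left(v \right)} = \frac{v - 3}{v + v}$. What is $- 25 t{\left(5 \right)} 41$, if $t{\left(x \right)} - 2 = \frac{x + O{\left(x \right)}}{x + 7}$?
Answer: $- \frac{14965}{6} \approx -2494.2$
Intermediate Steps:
$O{\left(v \right)} = \frac{-3 + v}{2 v}$
$t{\left(x \right)} = 2 + \frac{x + \frac{-3 + x}{2 x}}{7 + x}$ ($t{\left(x \right)} = 2 + \frac{x + \frac{-3 + x}{2 x}}{x + 7} = 2 + \frac{x + \frac{-3 + x}{2 x}}{7 + x}$)
$- 25 t{\left(5 \right)} 41 = - 25 \frac{-3 + 6 \cdot 5^{2} + 29 \cdot 5}{2 \cdot 5 \left(7 + 5\right)} 41 = - 25 \cdot \frac{1}{2} \cdot \frac{1}{5} \cdot \frac{1}{12} \left(-3 + 6 \cdot 25 + 145\right) 41 = - 25 \cdot \frac{1}{2} \cdot \frac{1}{5} \cdot \frac{1}{12} \left(-3 + 150 + 145\right) 41 = - 25 \cdot \frac{1}{2} \cdot \frac{1}{5} \cdot \frac{1}{12} \cdot 292 \cdot 41 = \left(-25\right) \frac{73}{30} \cdot 41 = \left(- \frac{365}{6}\right) 41 = - \frac{14965}{6}$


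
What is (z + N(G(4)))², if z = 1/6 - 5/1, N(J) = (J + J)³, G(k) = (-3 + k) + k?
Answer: 35652841/36 ≈ 9.9036e+5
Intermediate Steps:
G(k) = -3 + 2*k
N(J) = 8*J³ (N(J) = (2*J)³ = 8*J³)
z = -29/6 (z = 1*(⅙) - 5*1 = ⅙ - 5 = -29/6 ≈ -4.8333)
(z + N(G(4)))² = (-29/6 + 8*(-3 + 2*4)³)² = (-29/6 + 8*(-3 + 8)³)² = (-29/6 + 8*5³)² = (-29/6 + 8*125)² = (-29/6 + 1000)² = (5971/6)² = 35652841/36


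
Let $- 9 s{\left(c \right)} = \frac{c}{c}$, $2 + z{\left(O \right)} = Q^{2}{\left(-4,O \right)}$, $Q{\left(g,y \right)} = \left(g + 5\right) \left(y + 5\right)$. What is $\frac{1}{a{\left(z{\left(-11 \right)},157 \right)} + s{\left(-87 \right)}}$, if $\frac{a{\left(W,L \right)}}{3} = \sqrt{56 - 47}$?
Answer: $\frac{9}{80} \approx 0.1125$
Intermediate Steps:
$Q{\left(g,y \right)} = \left(5 + g\right) \left(5 + y\right)$
$z{\left(O \right)} = -2 + \left(5 + O\right)^{2}$ ($z{\left(O \right)} = -2 + \left(25 + 5 \left(-4\right) + 5 O - 4 O\right)^{2} = -2 + \left(25 - 20 + 5 O - 4 O\right)^{2} = -2 + \left(5 + O\right)^{2}$)
$a{\left(W,L \right)} = 9$ ($a{\left(W,L \right)} = 3 \sqrt{56 - 47} = 3 \sqrt{9} = 3 \cdot 3 = 9$)
$s{\left(c \right)} = - \frac{1}{9}$ ($s{\left(c \right)} = - \frac{c \frac{1}{c}}{9} = \left(- \frac{1}{9}\right) 1 = - \frac{1}{9}$)
$\frac{1}{a{\left(z{\left(-11 \right)},157 \right)} + s{\left(-87 \right)}} = \frac{1}{9 - \frac{1}{9}} = \frac{1}{\frac{80}{9}} = \frac{9}{80}$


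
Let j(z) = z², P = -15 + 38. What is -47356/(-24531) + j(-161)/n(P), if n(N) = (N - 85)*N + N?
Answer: -24757721/1496391 ≈ -16.545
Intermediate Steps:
P = 23
n(N) = N + N*(-85 + N) (n(N) = (-85 + N)*N + N = N*(-85 + N) + N = N + N*(-85 + N))
-47356/(-24531) + j(-161)/n(P) = -47356/(-24531) + (-161)²/((23*(-84 + 23))) = -47356*(-1/24531) + 25921/((23*(-61))) = 47356/24531 + 25921/(-1403) = 47356/24531 + 25921*(-1/1403) = 47356/24531 - 1127/61 = -24757721/1496391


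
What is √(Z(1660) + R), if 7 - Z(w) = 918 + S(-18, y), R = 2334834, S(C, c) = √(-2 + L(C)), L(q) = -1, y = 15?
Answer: √(2333923 - I*√3) ≈ 1527.7 - 0.e-3*I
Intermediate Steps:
S(C, c) = I*√3 (S(C, c) = √(-2 - 1) = √(-3) = I*√3)
Z(w) = -911 - I*√3 (Z(w) = 7 - (918 + I*√3) = 7 + (-918 - I*√3) = -911 - I*√3)
√(Z(1660) + R) = √((-911 - I*√3) + 2334834) = √(2333923 - I*√3)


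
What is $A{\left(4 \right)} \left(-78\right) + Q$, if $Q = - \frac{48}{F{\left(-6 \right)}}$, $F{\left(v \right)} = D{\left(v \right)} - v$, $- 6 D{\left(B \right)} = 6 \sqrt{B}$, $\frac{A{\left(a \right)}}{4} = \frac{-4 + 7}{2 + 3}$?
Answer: $- \frac{6792}{35} - \frac{8 i \sqrt{6}}{7} \approx -194.06 - 2.7994 i$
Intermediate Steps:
$A{\left(a \right)} = \frac{12}{5}$ ($A{\left(a \right)} = 4 \frac{-4 + 7}{2 + 3} = 4 \cdot \frac{3}{5} = \frac{12}{5}$)
$D{\left(B \right)} = - \sqrt{B}$ ($D{\left(B \right)} = - \frac{6 \sqrt{B}}{6} = - \sqrt{B}$)
$F{\left(v \right)} = - v - \sqrt{v}$ ($F{\left(v \right)} = - \sqrt{v} - v = - v - \sqrt{v}$)
$Q = - \frac{48}{6 - i \sqrt{6}}$ ($Q = - \frac{48}{\left(-1\right) \left(-6\right) - \sqrt{-6}} = - \frac{48}{6 - i \sqrt{6}} \approx -6.8571 - 2.7994 i$)
$A{\left(4 \right)} \left(-78\right) + Q = \frac{12}{5} \left(-78\right) - \left(\frac{48}{7} + \frac{8 i \sqrt{6}}{7}\right) = - \frac{936}{5} - \left(\frac{48}{7} + \frac{8 i \sqrt{6}}{7}\right) = - \frac{6792}{35} - \frac{8 i \sqrt{6}}{7}$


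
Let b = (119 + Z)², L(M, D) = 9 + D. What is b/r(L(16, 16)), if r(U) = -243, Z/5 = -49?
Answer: -196/3 ≈ -65.333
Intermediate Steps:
Z = -245 (Z = 5*(-49) = -245)
b = 15876 (b = (119 - 245)² = (-126)² = 15876)
b/r(L(16, 16)) = 15876/(-243) = 15876*(-1/243) = -196/3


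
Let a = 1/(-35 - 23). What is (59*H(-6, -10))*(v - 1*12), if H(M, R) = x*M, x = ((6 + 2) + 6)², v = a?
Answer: 24180324/29 ≈ 8.3380e+5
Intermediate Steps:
a = -1/58 (a = 1/(-58) = -1/58 ≈ -0.017241)
v = -1/58 ≈ -0.017241
x = 196 (x = (8 + 6)² = 14² = 196)
H(M, R) = 196*M
(59*H(-6, -10))*(v - 1*12) = (59*(196*(-6)))*(-1/58 - 1*12) = (59*(-1176))*(-1/58 - 12) = -69384*(-697/58) = 24180324/29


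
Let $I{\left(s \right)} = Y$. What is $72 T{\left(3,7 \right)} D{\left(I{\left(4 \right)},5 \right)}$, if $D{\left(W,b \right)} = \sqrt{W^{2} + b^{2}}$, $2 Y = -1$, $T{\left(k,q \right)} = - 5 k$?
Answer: $- 540 \sqrt{101} \approx -5426.9$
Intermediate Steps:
$Y = - \frac{1}{2}$ ($Y = \frac{1}{2} \left(-1\right) = - \frac{1}{2} \approx -0.5$)
$I{\left(s \right)} = - \frac{1}{2}$
$72 T{\left(3,7 \right)} D{\left(I{\left(4 \right)},5 \right)} = 72 \left(\left(-5\right) 3\right) \sqrt{\left(- \frac{1}{2}\right)^{2} + 5^{2}} = 72 \left(-15\right) \sqrt{\frac{1}{4} + 25} = - 1080 \sqrt{\frac{101}{4}} = - 1080 \frac{\sqrt{101}}{2} = - 540 \sqrt{101}$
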